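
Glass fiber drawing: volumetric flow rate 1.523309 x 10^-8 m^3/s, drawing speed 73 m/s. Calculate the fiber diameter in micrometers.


Cross-sectional area from continuity:
  A = Q / v = 1.523309 x 10^-8 / 73 = 2.086725 x 10^-10 m^2
Diameter from circular cross-section:
  d = sqrt(4A / pi) * 10^6 (m -> um)
  d = sqrt(4 * 2.086725 x 10^-10 / pi) * 10^6 = 16.3 um

16.3 um


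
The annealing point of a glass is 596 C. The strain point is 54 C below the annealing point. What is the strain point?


Strain point = annealing point - difference:
  T_strain = 596 - 54 = 542 C

542 C


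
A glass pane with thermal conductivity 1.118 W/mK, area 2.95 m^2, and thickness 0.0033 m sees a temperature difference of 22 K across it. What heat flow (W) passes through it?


Fourier's law: Q = k * A * dT / t
  Q = 1.118 * 2.95 * 22 / 0.0033
  Q = 72.5582 / 0.0033 = 21987.3 W

21987.3 W


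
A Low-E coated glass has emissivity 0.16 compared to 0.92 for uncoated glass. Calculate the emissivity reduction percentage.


Percentage reduction = (1 - coated/uncoated) * 100
  Ratio = 0.16 / 0.92 = 0.1739
  Reduction = (1 - 0.1739) * 100 = 82.6%

82.6%


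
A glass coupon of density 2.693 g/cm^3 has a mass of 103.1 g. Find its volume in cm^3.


Rearrange rho = m / V:
  V = m / rho
  V = 103.1 / 2.693 = 38.284 cm^3

38.284 cm^3


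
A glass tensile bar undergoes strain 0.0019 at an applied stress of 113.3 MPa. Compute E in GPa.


Young's modulus: E = stress / strain
  E = 113.3 MPa / 0.0019 = 59631.58 MPa
Convert to GPa: 59631.58 / 1000 = 59.63 GPa

59.63 GPa


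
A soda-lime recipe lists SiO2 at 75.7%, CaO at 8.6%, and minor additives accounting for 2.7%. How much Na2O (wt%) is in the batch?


Pieces sum to 100%:
  Na2O = 100 - (SiO2 + CaO + others)
  Na2O = 100 - (75.7 + 8.6 + 2.7) = 13.0%

13.0%


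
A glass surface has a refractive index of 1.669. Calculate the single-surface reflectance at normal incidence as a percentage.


Fresnel reflectance at normal incidence:
  R = ((n - 1)/(n + 1))^2
  (n - 1)/(n + 1) = (1.669 - 1)/(1.669 + 1) = 0.250656
  R = 0.250656^2 = 0.0628284
  R(%) = 0.0628284 * 100 = 6.283%

6.283%


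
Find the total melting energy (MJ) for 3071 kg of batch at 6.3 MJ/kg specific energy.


Total energy = mass * specific energy
  E = 3071 * 6.3 = 19347.3 MJ

19347.3 MJ


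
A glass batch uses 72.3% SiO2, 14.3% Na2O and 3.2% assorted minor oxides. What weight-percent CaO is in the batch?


Pieces sum to 100%:
  CaO = 100 - (SiO2 + Na2O + others)
  CaO = 100 - (72.3 + 14.3 + 3.2) = 10.2%

10.2%


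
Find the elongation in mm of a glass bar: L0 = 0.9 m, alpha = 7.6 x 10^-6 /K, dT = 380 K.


Thermal expansion formula: dL = alpha * L0 * dT
  dL = (7.6 x 10^-6) * 0.9 * 380 = 0.0025992 m
Convert to mm: 0.0025992 * 1000 = 2.5992 mm

2.5992 mm


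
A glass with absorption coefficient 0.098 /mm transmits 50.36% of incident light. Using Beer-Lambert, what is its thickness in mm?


Rearrange T = exp(-alpha * thickness):
  thickness = -ln(T) / alpha
  T = 50.36/100 = 0.5036
  ln(T) = -0.68597
  -ln(T) = 0.68597
  thickness = 0.68597 / 0.098 = 7.0 mm

7.0 mm


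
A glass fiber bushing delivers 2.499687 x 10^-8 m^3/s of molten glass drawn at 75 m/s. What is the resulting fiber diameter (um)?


Cross-sectional area from continuity:
  A = Q / v = 2.499687 x 10^-8 / 75 = 3.332916 x 10^-10 m^2
Diameter from circular cross-section:
  d = sqrt(4A / pi) * 10^6 (m -> um)
  d = sqrt(4 * 3.332916 x 10^-10 / pi) * 10^6 = 20.6 um

20.6 um


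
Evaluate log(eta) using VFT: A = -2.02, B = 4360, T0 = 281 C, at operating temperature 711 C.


VFT equation: log(eta) = A + B / (T - T0)
  T - T0 = 711 - 281 = 430
  B / (T - T0) = 4360 / 430 = 10.14
  log(eta) = -2.02 + 10.14 = 8.12

8.12


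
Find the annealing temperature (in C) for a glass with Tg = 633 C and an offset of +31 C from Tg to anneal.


The annealing temperature is Tg plus the offset:
  T_anneal = 633 + 31 = 664 C

664 C


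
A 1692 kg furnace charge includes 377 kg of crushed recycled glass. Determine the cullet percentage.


Cullet ratio = (cullet mass / total batch mass) * 100
  Ratio = 377 / 1692 * 100 = 22.28%

22.28%


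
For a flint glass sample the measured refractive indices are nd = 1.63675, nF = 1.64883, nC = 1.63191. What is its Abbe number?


Abbe number formula: Vd = (nd - 1) / (nF - nC)
  nd - 1 = 1.63675 - 1 = 0.63675
  nF - nC = 1.64883 - 1.63191 = 0.01692
  Vd = 0.63675 / 0.01692 = 37.63

37.63


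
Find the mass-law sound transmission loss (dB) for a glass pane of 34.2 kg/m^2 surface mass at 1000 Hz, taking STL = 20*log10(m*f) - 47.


Mass law: STL = 20 * log10(m * f) - 47
  m * f = 34.2 * 1000 = 34200
  log10(34200) = 4.53403
  STL = 20 * 4.53403 - 47 = 90.6806 - 47 = 43.7 dB

43.7 dB


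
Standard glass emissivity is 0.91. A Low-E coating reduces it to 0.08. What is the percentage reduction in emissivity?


Percentage reduction = (1 - coated/uncoated) * 100
  Ratio = 0.08 / 0.91 = 0.0879
  Reduction = (1 - 0.0879) * 100 = 91.2%

91.2%


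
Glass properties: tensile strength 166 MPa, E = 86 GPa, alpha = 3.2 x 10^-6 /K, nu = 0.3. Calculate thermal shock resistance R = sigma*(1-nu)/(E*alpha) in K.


Thermal shock resistance: R = sigma * (1 - nu) / (E * alpha)
  Numerator = 166 * (1 - 0.3) = 116.2
  Denominator = 86 * 1000 * (3.2 x 10^-6) = 0.2752
  R = 116.2 / 0.2752 = 422.2 K

422.2 K


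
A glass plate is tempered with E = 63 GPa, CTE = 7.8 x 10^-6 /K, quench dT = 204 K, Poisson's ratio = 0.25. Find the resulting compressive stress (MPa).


Tempering stress: sigma = E * alpha * dT / (1 - nu)
  E (MPa) = 63 * 1000 = 63000
  Numerator = 63000 * (7.8 x 10^-6) * 204 = 100.2456
  Denominator = 1 - 0.25 = 0.75
  sigma = 100.2456 / 0.75 = 133.7 MPa

133.7 MPa


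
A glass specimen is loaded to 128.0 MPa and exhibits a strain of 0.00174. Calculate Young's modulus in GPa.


Young's modulus: E = stress / strain
  E = 128.0 MPa / 0.00174 = 73563.22 MPa
Convert to GPa: 73563.22 / 1000 = 73.56 GPa

73.56 GPa


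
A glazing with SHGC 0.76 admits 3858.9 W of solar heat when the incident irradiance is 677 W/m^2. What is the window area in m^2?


Rearrange Q = Area * SHGC * Irradiance:
  Area = Q / (SHGC * Irradiance)
  Area = 3858.9 / (0.76 * 677) = 7.5 m^2

7.5 m^2


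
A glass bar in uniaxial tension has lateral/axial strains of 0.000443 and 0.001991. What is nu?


Poisson's ratio: nu = lateral strain / axial strain
  nu = 0.000443 / 0.001991 = 0.2225

0.2225


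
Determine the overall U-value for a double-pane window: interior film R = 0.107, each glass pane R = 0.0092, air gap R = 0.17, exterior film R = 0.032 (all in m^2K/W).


Total thermal resistance (series):
  R_total = R_in + R_glass + R_air + R_glass + R_out
  R_total = 0.107 + 0.0092 + 0.17 + 0.0092 + 0.032 = 0.3274 m^2K/W
U-value = 1 / R_total = 1 / 0.3274 = 3.054 W/m^2K

3.054 W/m^2K


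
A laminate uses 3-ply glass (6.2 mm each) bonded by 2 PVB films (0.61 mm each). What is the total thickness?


Total thickness = glass contribution + PVB contribution
  Glass: 3 * 6.2 = 18.6 mm
  PVB: 2 * 0.61 = 1.22 mm
  Total = 18.6 + 1.22 = 19.82 mm

19.82 mm


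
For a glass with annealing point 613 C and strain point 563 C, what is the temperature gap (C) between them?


Gap = T_anneal - T_strain:
  gap = 613 - 563 = 50 C

50 C


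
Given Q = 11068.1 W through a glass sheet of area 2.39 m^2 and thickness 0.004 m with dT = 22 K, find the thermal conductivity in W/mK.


Fourier's law rearranged: k = Q * t / (A * dT)
  Numerator = 11068.1 * 0.004 = 44.2724
  Denominator = 2.39 * 22 = 52.58
  k = 44.2724 / 52.58 = 0.842 W/mK

0.842 W/mK


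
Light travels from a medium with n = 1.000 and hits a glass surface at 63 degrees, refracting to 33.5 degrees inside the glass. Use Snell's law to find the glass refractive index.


Apply Snell's law: n1 * sin(theta1) = n2 * sin(theta2)
  n2 = n1 * sin(theta1) / sin(theta2)
  sin(63) = 0.891007
  sin(33.5) = 0.551937
  n2 = 1.000 * 0.891007 / 0.551937 = 1.6143

1.6143


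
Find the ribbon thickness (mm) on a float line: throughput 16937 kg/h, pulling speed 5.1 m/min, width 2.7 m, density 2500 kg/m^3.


Ribbon cross-section from mass balance:
  Volume rate = throughput / density = 16937 / 2500 = 6.7748 m^3/h
  thickness = volume rate / (speed * 60 * width), i.e.
  thickness = throughput / (60 * speed * width * density) * 1000
  thickness = 16937 / (60 * 5.1 * 2.7 * 2500) * 1000 = 8.2 mm

8.2 mm


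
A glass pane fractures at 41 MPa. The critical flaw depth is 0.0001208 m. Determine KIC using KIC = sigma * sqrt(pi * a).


Fracture toughness: KIC = sigma * sqrt(pi * a)
  pi * a = pi * 0.0001208 = 0.000379504
  sqrt(pi * a) = 0.019481
  KIC = 41 * 0.019481 = 0.799 MPa*sqrt(m)

0.799 MPa*sqrt(m)


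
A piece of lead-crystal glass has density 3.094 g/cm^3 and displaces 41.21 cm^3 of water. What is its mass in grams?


Rearrange rho = m / V:
  m = rho * V
  m = 3.094 * 41.21 = 127.504 g

127.504 g


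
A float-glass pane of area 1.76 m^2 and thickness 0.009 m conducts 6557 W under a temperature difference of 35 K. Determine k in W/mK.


Fourier's law rearranged: k = Q * t / (A * dT)
  Numerator = 6557 * 0.009 = 59.013
  Denominator = 1.76 * 35 = 61.6
  k = 59.013 / 61.6 = 0.958 W/mK

0.958 W/mK


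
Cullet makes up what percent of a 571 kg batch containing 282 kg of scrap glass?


Cullet ratio = (cullet mass / total batch mass) * 100
  Ratio = 282 / 571 * 100 = 49.39%

49.39%


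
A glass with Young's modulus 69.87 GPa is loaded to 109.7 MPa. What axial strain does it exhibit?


Rearrange E = sigma / epsilon:
  epsilon = sigma / E
  E (MPa) = 69.87 * 1000 = 69870
  epsilon = 109.7 / 69870 = 0.00157

0.00157


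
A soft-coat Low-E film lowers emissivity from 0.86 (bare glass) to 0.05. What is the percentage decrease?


Percentage reduction = (1 - coated/uncoated) * 100
  Ratio = 0.05 / 0.86 = 0.0581
  Reduction = (1 - 0.0581) * 100 = 94.2%

94.2%


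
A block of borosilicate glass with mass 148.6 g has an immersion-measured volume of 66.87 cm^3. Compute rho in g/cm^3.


Use the definition of density:
  rho = mass / volume
  rho = 148.6 / 66.87 = 2.222 g/cm^3

2.222 g/cm^3


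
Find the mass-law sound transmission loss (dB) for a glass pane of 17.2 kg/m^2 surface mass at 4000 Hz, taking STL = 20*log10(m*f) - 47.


Mass law: STL = 20 * log10(m * f) - 47
  m * f = 17.2 * 4000 = 68800
  log10(68800) = 4.83759
  STL = 20 * 4.83759 - 47 = 96.7518 - 47 = 49.8 dB

49.8 dB


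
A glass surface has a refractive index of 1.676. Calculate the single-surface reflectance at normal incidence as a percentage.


Fresnel reflectance at normal incidence:
  R = ((n - 1)/(n + 1))^2
  (n - 1)/(n + 1) = (1.676 - 1)/(1.676 + 1) = 0.252616
  R = 0.252616^2 = 0.0638148
  R(%) = 0.0638148 * 100 = 6.381%

6.381%


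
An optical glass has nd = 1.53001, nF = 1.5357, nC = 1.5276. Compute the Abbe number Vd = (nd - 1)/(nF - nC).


Abbe number formula: Vd = (nd - 1) / (nF - nC)
  nd - 1 = 1.53001 - 1 = 0.53001
  nF - nC = 1.5357 - 1.5276 = 0.0081
  Vd = 0.53001 / 0.0081 = 65.43

65.43


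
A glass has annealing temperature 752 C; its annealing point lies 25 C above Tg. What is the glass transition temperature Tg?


Rearrange T_anneal = Tg + offset for Tg:
  Tg = T_anneal - offset = 752 - 25 = 727 C

727 C


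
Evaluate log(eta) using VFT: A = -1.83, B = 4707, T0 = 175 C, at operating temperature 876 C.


VFT equation: log(eta) = A + B / (T - T0)
  T - T0 = 876 - 175 = 701
  B / (T - T0) = 4707 / 701 = 6.715
  log(eta) = -1.83 + 6.715 = 4.885

4.885


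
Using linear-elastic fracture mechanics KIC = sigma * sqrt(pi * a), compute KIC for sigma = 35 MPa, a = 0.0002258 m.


Fracture toughness: KIC = sigma * sqrt(pi * a)
  pi * a = pi * 0.0002258 = 0.000709372
  sqrt(pi * a) = 0.026634
  KIC = 35 * 0.026634 = 0.932 MPa*sqrt(m)

0.932 MPa*sqrt(m)


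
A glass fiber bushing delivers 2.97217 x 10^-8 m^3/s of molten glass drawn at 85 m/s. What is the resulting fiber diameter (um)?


Cross-sectional area from continuity:
  A = Q / v = 2.97217 x 10^-8 / 85 = 3.496671 x 10^-10 m^2
Diameter from circular cross-section:
  d = sqrt(4A / pi) * 10^6 (m -> um)
  d = sqrt(4 * 3.496671 x 10^-10 / pi) * 10^6 = 21.1 um

21.1 um


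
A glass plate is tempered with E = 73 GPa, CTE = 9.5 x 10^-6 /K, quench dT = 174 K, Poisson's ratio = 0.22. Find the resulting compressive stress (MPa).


Tempering stress: sigma = E * alpha * dT / (1 - nu)
  E (MPa) = 73 * 1000 = 73000
  Numerator = 73000 * (9.5 x 10^-6) * 174 = 120.669
  Denominator = 1 - 0.22 = 0.78
  sigma = 120.669 / 0.78 = 154.7 MPa

154.7 MPa


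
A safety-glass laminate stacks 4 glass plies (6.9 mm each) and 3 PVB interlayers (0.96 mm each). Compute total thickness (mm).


Total thickness = glass contribution + PVB contribution
  Glass: 4 * 6.9 = 27.6 mm
  PVB: 3 * 0.96 = 2.88 mm
  Total = 27.6 + 2.88 = 30.48 mm

30.48 mm


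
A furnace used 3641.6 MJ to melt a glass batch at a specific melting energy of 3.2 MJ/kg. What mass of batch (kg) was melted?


Rearrange E = m * s for m:
  m = E / s
  m = 3641.6 / 3.2 = 1138.0 kg

1138.0 kg


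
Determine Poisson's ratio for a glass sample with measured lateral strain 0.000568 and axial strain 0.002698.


Poisson's ratio: nu = lateral strain / axial strain
  nu = 0.000568 / 0.002698 = 0.2105

0.2105


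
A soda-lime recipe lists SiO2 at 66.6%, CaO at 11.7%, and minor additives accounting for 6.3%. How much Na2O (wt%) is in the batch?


Pieces sum to 100%:
  Na2O = 100 - (SiO2 + CaO + others)
  Na2O = 100 - (66.6 + 11.7 + 6.3) = 15.4%

15.4%


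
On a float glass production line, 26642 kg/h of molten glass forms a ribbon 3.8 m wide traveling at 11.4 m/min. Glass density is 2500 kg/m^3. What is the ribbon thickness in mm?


Ribbon cross-section from mass balance:
  Volume rate = throughput / density = 26642 / 2500 = 10.6568 m^3/h
  thickness = volume rate / (speed * 60 * width), i.e.
  thickness = throughput / (60 * speed * width * density) * 1000
  thickness = 26642 / (60 * 11.4 * 3.8 * 2500) * 1000 = 4.1 mm

4.1 mm


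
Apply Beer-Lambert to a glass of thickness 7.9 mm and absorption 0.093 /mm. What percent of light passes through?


Beer-Lambert law: T = exp(-alpha * thickness)
  exponent = -0.093 * 7.9 = -0.7347
  T = exp(-0.7347) = 0.4796
  Percentage = 0.4796 * 100 = 47.96%

47.96%


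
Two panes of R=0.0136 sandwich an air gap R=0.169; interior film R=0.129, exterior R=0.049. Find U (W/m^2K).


Total thermal resistance (series):
  R_total = R_in + R_glass + R_air + R_glass + R_out
  R_total = 0.129 + 0.0136 + 0.169 + 0.0136 + 0.049 = 0.3742 m^2K/W
U-value = 1 / R_total = 1 / 0.3742 = 2.672 W/m^2K

2.672 W/m^2K


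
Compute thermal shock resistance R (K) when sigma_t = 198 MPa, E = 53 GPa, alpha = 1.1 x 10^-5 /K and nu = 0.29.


Thermal shock resistance: R = sigma * (1 - nu) / (E * alpha)
  Numerator = 198 * (1 - 0.29) = 140.58
  Denominator = 53 * 1000 * (1.1 x 10^-5) = 0.583
  R = 140.58 / 0.583 = 241.1 K

241.1 K


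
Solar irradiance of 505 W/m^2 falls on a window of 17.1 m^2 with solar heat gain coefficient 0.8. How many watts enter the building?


Solar heat gain: Q = Area * SHGC * Irradiance
  Q = 17.1 * 0.8 * 505 = 6908.4 W

6908.4 W


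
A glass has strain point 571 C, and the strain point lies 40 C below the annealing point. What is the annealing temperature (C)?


T_anneal = T_strain + gap:
  T_anneal = 571 + 40 = 611 C

611 C


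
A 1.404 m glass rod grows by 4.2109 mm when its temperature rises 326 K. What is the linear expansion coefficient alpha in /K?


Rearrange dL = alpha * L0 * dT for alpha:
  alpha = dL / (L0 * dT)
  alpha = (4.2109 / 1000) / (1.404 * 326) = 0.0000092 /K = 9.2 x 10^-6 /K

9.2 x 10^-6 /K


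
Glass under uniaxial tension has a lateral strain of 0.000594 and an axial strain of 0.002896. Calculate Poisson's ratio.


Poisson's ratio: nu = lateral strain / axial strain
  nu = 0.000594 / 0.002896 = 0.2051

0.2051


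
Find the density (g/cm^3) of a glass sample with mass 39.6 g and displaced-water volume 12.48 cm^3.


Use the definition of density:
  rho = mass / volume
  rho = 39.6 / 12.48 = 3.173 g/cm^3

3.173 g/cm^3


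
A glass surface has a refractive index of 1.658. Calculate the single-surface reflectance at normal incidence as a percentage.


Fresnel reflectance at normal incidence:
  R = ((n - 1)/(n + 1))^2
  (n - 1)/(n + 1) = (1.658 - 1)/(1.658 + 1) = 0.247555
  R = 0.247555^2 = 0.0612835
  R(%) = 0.0612835 * 100 = 6.128%

6.128%


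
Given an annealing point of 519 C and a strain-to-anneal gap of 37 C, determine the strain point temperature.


Strain point = annealing point - difference:
  T_strain = 519 - 37 = 482 C

482 C


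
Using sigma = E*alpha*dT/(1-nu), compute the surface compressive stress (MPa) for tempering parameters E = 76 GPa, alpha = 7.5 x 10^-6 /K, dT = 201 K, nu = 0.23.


Tempering stress: sigma = E * alpha * dT / (1 - nu)
  E (MPa) = 76 * 1000 = 76000
  Numerator = 76000 * (7.5 x 10^-6) * 201 = 114.57
  Denominator = 1 - 0.23 = 0.77
  sigma = 114.57 / 0.77 = 148.8 MPa

148.8 MPa


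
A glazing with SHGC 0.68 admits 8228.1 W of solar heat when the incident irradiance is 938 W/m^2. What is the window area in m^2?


Rearrange Q = Area * SHGC * Irradiance:
  Area = Q / (SHGC * Irradiance)
  Area = 8228.1 / (0.68 * 938) = 12.9 m^2

12.9 m^2


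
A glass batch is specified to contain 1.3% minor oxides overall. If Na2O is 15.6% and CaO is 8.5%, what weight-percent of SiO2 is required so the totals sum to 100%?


Known pieces sum to 100%:
  SiO2 = 100 - (others + Na2O + CaO)
  SiO2 = 100 - (1.3 + 15.6 + 8.5) = 74.6%

74.6%


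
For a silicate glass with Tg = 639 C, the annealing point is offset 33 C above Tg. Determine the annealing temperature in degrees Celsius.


The annealing temperature is Tg plus the offset:
  T_anneal = 639 + 33 = 672 C

672 C


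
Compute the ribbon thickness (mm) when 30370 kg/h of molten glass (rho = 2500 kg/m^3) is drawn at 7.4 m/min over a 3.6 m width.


Ribbon cross-section from mass balance:
  Volume rate = throughput / density = 30370 / 2500 = 12.148 m^3/h
  thickness = volume rate / (speed * 60 * width), i.e.
  thickness = throughput / (60 * speed * width * density) * 1000
  thickness = 30370 / (60 * 7.4 * 3.6 * 2500) * 1000 = 7.6 mm

7.6 mm


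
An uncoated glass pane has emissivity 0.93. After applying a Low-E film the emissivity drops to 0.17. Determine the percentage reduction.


Percentage reduction = (1 - coated/uncoated) * 100
  Ratio = 0.17 / 0.93 = 0.1828
  Reduction = (1 - 0.1828) * 100 = 81.7%

81.7%


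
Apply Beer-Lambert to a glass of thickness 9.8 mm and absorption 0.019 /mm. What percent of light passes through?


Beer-Lambert law: T = exp(-alpha * thickness)
  exponent = -0.019 * 9.8 = -0.1862
  T = exp(-0.1862) = 0.8301
  Percentage = 0.8301 * 100 = 83.01%

83.01%


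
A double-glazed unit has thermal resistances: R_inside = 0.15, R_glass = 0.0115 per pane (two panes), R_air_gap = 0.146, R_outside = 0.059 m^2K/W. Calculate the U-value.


Total thermal resistance (series):
  R_total = R_in + R_glass + R_air + R_glass + R_out
  R_total = 0.15 + 0.0115 + 0.146 + 0.0115 + 0.059 = 0.378 m^2K/W
U-value = 1 / R_total = 1 / 0.378 = 2.646 W/m^2K

2.646 W/m^2K


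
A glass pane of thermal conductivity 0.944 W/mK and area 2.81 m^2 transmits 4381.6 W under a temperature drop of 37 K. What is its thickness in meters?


Fourier's law: t = k * A * dT / Q
  t = 0.944 * 2.81 * 37 / 4381.6
  t = 98.14768 / 4381.6 = 0.0224 m

0.0224 m


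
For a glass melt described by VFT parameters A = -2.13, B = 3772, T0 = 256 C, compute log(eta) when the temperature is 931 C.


VFT equation: log(eta) = A + B / (T - T0)
  T - T0 = 931 - 256 = 675
  B / (T - T0) = 3772 / 675 = 5.588
  log(eta) = -2.13 + 5.588 = 3.458

3.458


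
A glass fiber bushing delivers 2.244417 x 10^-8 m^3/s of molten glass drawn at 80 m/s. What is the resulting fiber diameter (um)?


Cross-sectional area from continuity:
  A = Q / v = 2.244417 x 10^-8 / 80 = 2.805521 x 10^-10 m^2
Diameter from circular cross-section:
  d = sqrt(4A / pi) * 10^6 (m -> um)
  d = sqrt(4 * 2.805521 x 10^-10 / pi) * 10^6 = 18.9 um

18.9 um


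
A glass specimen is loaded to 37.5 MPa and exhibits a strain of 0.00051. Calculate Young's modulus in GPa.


Young's modulus: E = stress / strain
  E = 37.5 MPa / 0.00051 = 73529.41 MPa
Convert to GPa: 73529.41 / 1000 = 73.53 GPa

73.53 GPa


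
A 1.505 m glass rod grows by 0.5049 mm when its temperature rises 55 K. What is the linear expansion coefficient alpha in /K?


Rearrange dL = alpha * L0 * dT for alpha:
  alpha = dL / (L0 * dT)
  alpha = (0.5049 / 1000) / (1.505 * 55) = 0.0000061 /K = 6.1 x 10^-6 /K

6.1 x 10^-6 /K


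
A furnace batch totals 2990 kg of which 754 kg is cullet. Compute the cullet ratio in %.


Cullet ratio = (cullet mass / total batch mass) * 100
  Ratio = 754 / 2990 * 100 = 25.22%

25.22%


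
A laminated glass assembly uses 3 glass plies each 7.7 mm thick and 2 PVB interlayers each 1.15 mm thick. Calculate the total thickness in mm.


Total thickness = glass contribution + PVB contribution
  Glass: 3 * 7.7 = 23.1 mm
  PVB: 2 * 1.15 = 2.3 mm
  Total = 23.1 + 2.3 = 25.4 mm

25.4 mm


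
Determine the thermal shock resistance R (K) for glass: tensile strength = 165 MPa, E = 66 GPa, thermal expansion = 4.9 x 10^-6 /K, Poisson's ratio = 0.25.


Thermal shock resistance: R = sigma * (1 - nu) / (E * alpha)
  Numerator = 165 * (1 - 0.25) = 123.75
  Denominator = 66 * 1000 * (4.9 x 10^-6) = 0.3234
  R = 123.75 / 0.3234 = 382.7 K

382.7 K


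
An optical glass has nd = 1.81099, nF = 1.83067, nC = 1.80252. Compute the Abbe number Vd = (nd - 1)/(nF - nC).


Abbe number formula: Vd = (nd - 1) / (nF - nC)
  nd - 1 = 1.81099 - 1 = 0.81099
  nF - nC = 1.83067 - 1.80252 = 0.02815
  Vd = 0.81099 / 0.02815 = 28.81

28.81


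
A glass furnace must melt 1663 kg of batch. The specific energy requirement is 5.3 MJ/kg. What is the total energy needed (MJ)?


Total energy = mass * specific energy
  E = 1663 * 5.3 = 8813.9 MJ

8813.9 MJ


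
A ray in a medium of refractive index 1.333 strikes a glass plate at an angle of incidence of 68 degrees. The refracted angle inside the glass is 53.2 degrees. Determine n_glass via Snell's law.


Apply Snell's law: n1 * sin(theta1) = n2 * sin(theta2)
  n2 = n1 * sin(theta1) / sin(theta2)
  sin(68) = 0.927184
  sin(53.2) = 0.800731
  n2 = 1.333 * 0.927184 / 0.800731 = 1.5435

1.5435


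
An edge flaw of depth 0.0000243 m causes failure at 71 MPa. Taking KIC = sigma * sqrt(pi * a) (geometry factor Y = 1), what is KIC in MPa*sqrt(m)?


Fracture toughness: KIC = sigma * sqrt(pi * a)
  pi * a = pi * 0.0000243 = 0.000076341
  sqrt(pi * a) = 0.008737
  KIC = 71 * 0.008737 = 0.62 MPa*sqrt(m)

0.62 MPa*sqrt(m)


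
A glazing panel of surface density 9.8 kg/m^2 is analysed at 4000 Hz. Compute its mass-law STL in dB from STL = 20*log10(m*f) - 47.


Mass law: STL = 20 * log10(m * f) - 47
  m * f = 9.8 * 4000 = 39200
  log10(39200) = 4.59329
  STL = 20 * 4.59329 - 47 = 91.8658 - 47 = 44.9 dB

44.9 dB


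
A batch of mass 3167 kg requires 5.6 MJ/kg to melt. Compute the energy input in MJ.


Total energy = mass * specific energy
  E = 3167 * 5.6 = 17735.2 MJ

17735.2 MJ


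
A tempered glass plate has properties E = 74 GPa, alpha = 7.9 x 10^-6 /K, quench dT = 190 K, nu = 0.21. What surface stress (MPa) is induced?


Tempering stress: sigma = E * alpha * dT / (1 - nu)
  E (MPa) = 74 * 1000 = 74000
  Numerator = 74000 * (7.9 x 10^-6) * 190 = 111.074
  Denominator = 1 - 0.21 = 0.79
  sigma = 111.074 / 0.79 = 140.6 MPa

140.6 MPa


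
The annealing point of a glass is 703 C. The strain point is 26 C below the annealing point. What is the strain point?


Strain point = annealing point - difference:
  T_strain = 703 - 26 = 677 C

677 C


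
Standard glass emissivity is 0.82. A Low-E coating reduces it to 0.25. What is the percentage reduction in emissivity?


Percentage reduction = (1 - coated/uncoated) * 100
  Ratio = 0.25 / 0.82 = 0.3049
  Reduction = (1 - 0.3049) * 100 = 69.5%

69.5%


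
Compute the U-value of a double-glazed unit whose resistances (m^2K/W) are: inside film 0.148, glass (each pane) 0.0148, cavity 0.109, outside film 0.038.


Total thermal resistance (series):
  R_total = R_in + R_glass + R_air + R_glass + R_out
  R_total = 0.148 + 0.0148 + 0.109 + 0.0148 + 0.038 = 0.3246 m^2K/W
U-value = 1 / R_total = 1 / 0.3246 = 3.081 W/m^2K

3.081 W/m^2K


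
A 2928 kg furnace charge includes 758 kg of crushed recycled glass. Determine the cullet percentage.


Cullet ratio = (cullet mass / total batch mass) * 100
  Ratio = 758 / 2928 * 100 = 25.89%

25.89%


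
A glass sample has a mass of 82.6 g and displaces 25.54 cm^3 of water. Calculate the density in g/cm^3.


Use the definition of density:
  rho = mass / volume
  rho = 82.6 / 25.54 = 3.234 g/cm^3

3.234 g/cm^3


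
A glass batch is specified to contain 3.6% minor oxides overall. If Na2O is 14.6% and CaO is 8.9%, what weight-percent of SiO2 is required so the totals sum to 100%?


Known pieces sum to 100%:
  SiO2 = 100 - (others + Na2O + CaO)
  SiO2 = 100 - (3.6 + 14.6 + 8.9) = 72.9%

72.9%


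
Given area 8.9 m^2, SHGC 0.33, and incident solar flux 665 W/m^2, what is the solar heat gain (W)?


Solar heat gain: Q = Area * SHGC * Irradiance
  Q = 8.9 * 0.33 * 665 = 1953.1 W

1953.1 W


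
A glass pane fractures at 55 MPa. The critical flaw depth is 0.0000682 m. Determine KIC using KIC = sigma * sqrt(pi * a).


Fracture toughness: KIC = sigma * sqrt(pi * a)
  pi * a = pi * 0.0000682 = 0.000214257
  sqrt(pi * a) = 0.014638
  KIC = 55 * 0.014638 = 0.805 MPa*sqrt(m)

0.805 MPa*sqrt(m)


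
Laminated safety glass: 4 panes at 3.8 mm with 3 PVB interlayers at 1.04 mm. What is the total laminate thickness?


Total thickness = glass contribution + PVB contribution
  Glass: 4 * 3.8 = 15.2 mm
  PVB: 3 * 1.04 = 3.12 mm
  Total = 15.2 + 3.12 = 18.32 mm

18.32 mm


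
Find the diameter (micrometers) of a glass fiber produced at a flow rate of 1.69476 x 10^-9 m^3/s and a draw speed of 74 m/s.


Cross-sectional area from continuity:
  A = Q / v = 1.69476 x 10^-9 / 74 = 2.290216 x 10^-11 m^2
Diameter from circular cross-section:
  d = sqrt(4A / pi) * 10^6 (m -> um)
  d = sqrt(4 * 2.290216 x 10^-11 / pi) * 10^6 = 5.4 um

5.4 um


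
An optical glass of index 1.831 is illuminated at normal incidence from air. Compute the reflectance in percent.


Fresnel reflectance at normal incidence:
  R = ((n - 1)/(n + 1))^2
  (n - 1)/(n + 1) = (1.831 - 1)/(1.831 + 1) = 0.293536
  R = 0.293536^2 = 0.0861634
  R(%) = 0.0861634 * 100 = 8.616%

8.616%


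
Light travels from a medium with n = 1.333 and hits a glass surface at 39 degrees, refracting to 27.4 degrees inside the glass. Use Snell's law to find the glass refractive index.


Apply Snell's law: n1 * sin(theta1) = n2 * sin(theta2)
  n2 = n1 * sin(theta1) / sin(theta2)
  sin(39) = 0.62932
  sin(27.4) = 0.4602
  n2 = 1.333 * 0.62932 / 0.4602 = 1.8229

1.8229


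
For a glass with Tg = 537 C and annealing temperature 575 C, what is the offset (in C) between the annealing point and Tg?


Offset = T_anneal - Tg:
  offset = 575 - 537 = 38 C

38 C


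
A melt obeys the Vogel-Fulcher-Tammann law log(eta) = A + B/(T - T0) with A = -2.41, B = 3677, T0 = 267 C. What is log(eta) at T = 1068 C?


VFT equation: log(eta) = A + B / (T - T0)
  T - T0 = 1068 - 267 = 801
  B / (T - T0) = 3677 / 801 = 4.591
  log(eta) = -2.41 + 4.591 = 2.181

2.181


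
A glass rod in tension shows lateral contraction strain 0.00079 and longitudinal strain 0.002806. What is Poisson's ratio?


Poisson's ratio: nu = lateral strain / axial strain
  nu = 0.00079 / 0.002806 = 0.2815

0.2815


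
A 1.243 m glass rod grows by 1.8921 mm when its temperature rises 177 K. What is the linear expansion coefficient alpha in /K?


Rearrange dL = alpha * L0 * dT for alpha:
  alpha = dL / (L0 * dT)
  alpha = (1.8921 / 1000) / (1.243 * 177) = 0.0000086 /K = 8.6 x 10^-6 /K

8.6 x 10^-6 /K


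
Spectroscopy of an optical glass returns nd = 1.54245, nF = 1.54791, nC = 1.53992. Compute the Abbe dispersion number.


Abbe number formula: Vd = (nd - 1) / (nF - nC)
  nd - 1 = 1.54245 - 1 = 0.54245
  nF - nC = 1.54791 - 1.53992 = 0.00799
  Vd = 0.54245 / 0.00799 = 67.89

67.89


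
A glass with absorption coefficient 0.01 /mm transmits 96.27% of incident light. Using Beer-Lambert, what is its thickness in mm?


Rearrange T = exp(-alpha * thickness):
  thickness = -ln(T) / alpha
  T = 96.27/100 = 0.9627
  ln(T) = -0.03801
  -ln(T) = 0.03801
  thickness = 0.03801 / 0.01 = 3.8 mm

3.8 mm


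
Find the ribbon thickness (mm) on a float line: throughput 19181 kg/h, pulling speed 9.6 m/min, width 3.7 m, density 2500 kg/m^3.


Ribbon cross-section from mass balance:
  Volume rate = throughput / density = 19181 / 2500 = 7.6724 m^3/h
  thickness = volume rate / (speed * 60 * width), i.e.
  thickness = throughput / (60 * speed * width * density) * 1000
  thickness = 19181 / (60 * 9.6 * 3.7 * 2500) * 1000 = 3.6 mm

3.6 mm


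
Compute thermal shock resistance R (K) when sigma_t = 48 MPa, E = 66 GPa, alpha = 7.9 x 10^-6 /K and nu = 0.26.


Thermal shock resistance: R = sigma * (1 - nu) / (E * alpha)
  Numerator = 48 * (1 - 0.26) = 35.52
  Denominator = 66 * 1000 * (7.9 x 10^-6) = 0.5214
  R = 35.52 / 0.5214 = 68.1 K

68.1 K


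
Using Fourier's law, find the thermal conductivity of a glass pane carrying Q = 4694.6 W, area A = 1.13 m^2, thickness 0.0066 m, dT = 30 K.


Fourier's law rearranged: k = Q * t / (A * dT)
  Numerator = 4694.6 * 0.0066 = 30.98436
  Denominator = 1.13 * 30 = 33.9
  k = 30.98436 / 33.9 = 0.914 W/mK

0.914 W/mK


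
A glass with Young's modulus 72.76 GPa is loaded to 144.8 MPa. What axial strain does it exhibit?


Rearrange E = sigma / epsilon:
  epsilon = sigma / E
  E (MPa) = 72.76 * 1000 = 72760
  epsilon = 144.8 / 72760 = 0.00199

0.00199


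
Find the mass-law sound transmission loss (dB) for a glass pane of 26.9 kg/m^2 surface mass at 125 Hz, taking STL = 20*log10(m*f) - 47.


Mass law: STL = 20 * log10(m * f) - 47
  m * f = 26.9 * 125 = 3362.5
  log10(3362.5) = 3.52666
  STL = 20 * 3.52666 - 47 = 70.5332 - 47 = 23.5 dB

23.5 dB


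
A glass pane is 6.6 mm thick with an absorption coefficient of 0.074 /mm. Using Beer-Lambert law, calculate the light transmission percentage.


Beer-Lambert law: T = exp(-alpha * thickness)
  exponent = -0.074 * 6.6 = -0.4884
  T = exp(-0.4884) = 0.6136
  Percentage = 0.6136 * 100 = 61.36%

61.36%


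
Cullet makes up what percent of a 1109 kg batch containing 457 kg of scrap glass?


Cullet ratio = (cullet mass / total batch mass) * 100
  Ratio = 457 / 1109 * 100 = 41.21%

41.21%


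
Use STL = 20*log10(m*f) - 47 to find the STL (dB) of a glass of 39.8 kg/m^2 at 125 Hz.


Mass law: STL = 20 * log10(m * f) - 47
  m * f = 39.8 * 125 = 4975
  log10(4975) = 3.69679
  STL = 20 * 3.69679 - 47 = 73.9358 - 47 = 26.9 dB

26.9 dB


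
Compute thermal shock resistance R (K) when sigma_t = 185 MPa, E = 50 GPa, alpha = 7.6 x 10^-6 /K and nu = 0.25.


Thermal shock resistance: R = sigma * (1 - nu) / (E * alpha)
  Numerator = 185 * (1 - 0.25) = 138.75
  Denominator = 50 * 1000 * (7.6 x 10^-6) = 0.38
  R = 138.75 / 0.38 = 365.1 K

365.1 K


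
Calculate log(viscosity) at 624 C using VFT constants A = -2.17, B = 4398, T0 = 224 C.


VFT equation: log(eta) = A + B / (T - T0)
  T - T0 = 624 - 224 = 400
  B / (T - T0) = 4398 / 400 = 10.995
  log(eta) = -2.17 + 10.995 = 8.825

8.825


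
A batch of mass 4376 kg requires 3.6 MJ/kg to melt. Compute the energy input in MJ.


Total energy = mass * specific energy
  E = 4376 * 3.6 = 15753.6 MJ

15753.6 MJ


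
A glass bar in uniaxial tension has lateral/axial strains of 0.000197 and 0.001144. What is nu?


Poisson's ratio: nu = lateral strain / axial strain
  nu = 0.000197 / 0.001144 = 0.1722

0.1722


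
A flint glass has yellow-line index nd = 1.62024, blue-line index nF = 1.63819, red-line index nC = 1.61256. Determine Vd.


Abbe number formula: Vd = (nd - 1) / (nF - nC)
  nd - 1 = 1.62024 - 1 = 0.62024
  nF - nC = 1.63819 - 1.61256 = 0.02563
  Vd = 0.62024 / 0.02563 = 24.2

24.2


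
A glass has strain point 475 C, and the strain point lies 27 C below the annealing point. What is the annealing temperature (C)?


T_anneal = T_strain + gap:
  T_anneal = 475 + 27 = 502 C

502 C


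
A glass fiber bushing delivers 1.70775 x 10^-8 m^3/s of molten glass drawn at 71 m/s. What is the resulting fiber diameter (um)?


Cross-sectional area from continuity:
  A = Q / v = 1.70775 x 10^-8 / 71 = 2.405282 x 10^-10 m^2
Diameter from circular cross-section:
  d = sqrt(4A / pi) * 10^6 (m -> um)
  d = sqrt(4 * 2.405282 x 10^-10 / pi) * 10^6 = 17.5 um

17.5 um


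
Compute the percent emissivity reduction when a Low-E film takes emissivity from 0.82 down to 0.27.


Percentage reduction = (1 - coated/uncoated) * 100
  Ratio = 0.27 / 0.82 = 0.3293
  Reduction = (1 - 0.3293) * 100 = 67.1%

67.1%


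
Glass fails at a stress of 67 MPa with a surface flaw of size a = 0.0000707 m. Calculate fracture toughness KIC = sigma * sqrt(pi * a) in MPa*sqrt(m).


Fracture toughness: KIC = sigma * sqrt(pi * a)
  pi * a = pi * 0.0000707 = 0.000222111
  sqrt(pi * a) = 0.014903
  KIC = 67 * 0.014903 = 0.999 MPa*sqrt(m)

0.999 MPa*sqrt(m)


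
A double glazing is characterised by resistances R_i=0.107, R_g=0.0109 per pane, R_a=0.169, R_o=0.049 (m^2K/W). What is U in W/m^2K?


Total thermal resistance (series):
  R_total = R_in + R_glass + R_air + R_glass + R_out
  R_total = 0.107 + 0.0109 + 0.169 + 0.0109 + 0.049 = 0.3468 m^2K/W
U-value = 1 / R_total = 1 / 0.3468 = 2.884 W/m^2K

2.884 W/m^2K


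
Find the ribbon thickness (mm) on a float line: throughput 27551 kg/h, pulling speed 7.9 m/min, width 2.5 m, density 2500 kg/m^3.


Ribbon cross-section from mass balance:
  Volume rate = throughput / density = 27551 / 2500 = 11.0204 m^3/h
  thickness = volume rate / (speed * 60 * width), i.e.
  thickness = throughput / (60 * speed * width * density) * 1000
  thickness = 27551 / (60 * 7.9 * 2.5 * 2500) * 1000 = 9.3 mm

9.3 mm


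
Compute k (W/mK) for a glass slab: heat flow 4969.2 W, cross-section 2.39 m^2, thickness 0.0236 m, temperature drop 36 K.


Fourier's law rearranged: k = Q * t / (A * dT)
  Numerator = 4969.2 * 0.0236 = 117.27312
  Denominator = 2.39 * 36 = 86.04
  k = 117.27312 / 86.04 = 1.363 W/mK

1.363 W/mK


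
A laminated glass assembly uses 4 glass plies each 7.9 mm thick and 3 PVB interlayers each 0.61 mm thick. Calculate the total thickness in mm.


Total thickness = glass contribution + PVB contribution
  Glass: 4 * 7.9 = 31.6 mm
  PVB: 3 * 0.61 = 1.83 mm
  Total = 31.6 + 1.83 = 33.43 mm

33.43 mm


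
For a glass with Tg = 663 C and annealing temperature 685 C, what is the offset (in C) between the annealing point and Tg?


Offset = T_anneal - Tg:
  offset = 685 - 663 = 22 C

22 C


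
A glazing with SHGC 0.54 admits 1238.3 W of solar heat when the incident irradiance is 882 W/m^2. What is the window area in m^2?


Rearrange Q = Area * SHGC * Irradiance:
  Area = Q / (SHGC * Irradiance)
  Area = 1238.3 / (0.54 * 882) = 2.6 m^2

2.6 m^2


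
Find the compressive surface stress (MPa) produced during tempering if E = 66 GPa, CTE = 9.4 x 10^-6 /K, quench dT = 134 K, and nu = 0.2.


Tempering stress: sigma = E * alpha * dT / (1 - nu)
  E (MPa) = 66 * 1000 = 66000
  Numerator = 66000 * (9.4 x 10^-6) * 134 = 83.1336
  Denominator = 1 - 0.2 = 0.8
  sigma = 83.1336 / 0.8 = 103.9 MPa

103.9 MPa


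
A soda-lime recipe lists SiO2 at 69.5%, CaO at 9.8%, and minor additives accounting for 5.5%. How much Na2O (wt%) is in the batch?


Pieces sum to 100%:
  Na2O = 100 - (SiO2 + CaO + others)
  Na2O = 100 - (69.5 + 9.8 + 5.5) = 15.2%

15.2%


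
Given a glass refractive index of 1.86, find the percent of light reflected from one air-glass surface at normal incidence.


Fresnel reflectance at normal incidence:
  R = ((n - 1)/(n + 1))^2
  (n - 1)/(n + 1) = (1.86 - 1)/(1.86 + 1) = 0.300699
  R = 0.300699^2 = 0.0904199
  R(%) = 0.0904199 * 100 = 9.042%

9.042%


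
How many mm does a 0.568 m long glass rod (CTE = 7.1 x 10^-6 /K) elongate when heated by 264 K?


Thermal expansion formula: dL = alpha * L0 * dT
  dL = (7.1 x 10^-6) * 0.568 * 264 = 0.00106466 m
Convert to mm: 0.00106466 * 1000 = 1.0647 mm

1.0647 mm


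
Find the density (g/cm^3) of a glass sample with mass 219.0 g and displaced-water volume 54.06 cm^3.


Use the definition of density:
  rho = mass / volume
  rho = 219.0 / 54.06 = 4.051 g/cm^3

4.051 g/cm^3


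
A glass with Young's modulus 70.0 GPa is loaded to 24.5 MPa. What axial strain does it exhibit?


Rearrange E = sigma / epsilon:
  epsilon = sigma / E
  E (MPa) = 70.0 * 1000 = 70000
  epsilon = 24.5 / 70000 = 0.00035

0.00035


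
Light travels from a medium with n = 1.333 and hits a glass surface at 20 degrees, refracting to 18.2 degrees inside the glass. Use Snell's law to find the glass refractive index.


Apply Snell's law: n1 * sin(theta1) = n2 * sin(theta2)
  n2 = n1 * sin(theta1) / sin(theta2)
  sin(20) = 0.34202
  sin(18.2) = 0.312335
  n2 = 1.333 * 0.34202 / 0.312335 = 1.4597

1.4597


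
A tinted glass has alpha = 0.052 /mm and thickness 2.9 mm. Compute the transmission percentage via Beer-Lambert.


Beer-Lambert law: T = exp(-alpha * thickness)
  exponent = -0.052 * 2.9 = -0.1508
  T = exp(-0.1508) = 0.86
  Percentage = 0.86 * 100 = 86.0%

86.0%


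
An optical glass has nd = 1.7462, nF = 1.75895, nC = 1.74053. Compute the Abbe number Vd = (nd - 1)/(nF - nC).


Abbe number formula: Vd = (nd - 1) / (nF - nC)
  nd - 1 = 1.7462 - 1 = 0.7462
  nF - nC = 1.75895 - 1.74053 = 0.01842
  Vd = 0.7462 / 0.01842 = 40.51

40.51


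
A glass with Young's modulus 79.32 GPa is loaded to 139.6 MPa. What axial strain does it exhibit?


Rearrange E = sigma / epsilon:
  epsilon = sigma / E
  E (MPa) = 79.32 * 1000 = 79320
  epsilon = 139.6 / 79320 = 0.00176

0.00176


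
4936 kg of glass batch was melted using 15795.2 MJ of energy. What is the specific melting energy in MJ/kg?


Rearrange E = m * s for s:
  s = E / m
  s = 15795.2 / 4936 = 3.2 MJ/kg

3.2 MJ/kg


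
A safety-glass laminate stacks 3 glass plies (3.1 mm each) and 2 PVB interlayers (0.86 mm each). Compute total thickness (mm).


Total thickness = glass contribution + PVB contribution
  Glass: 3 * 3.1 = 9.3 mm
  PVB: 2 * 0.86 = 1.72 mm
  Total = 9.3 + 1.72 = 11.02 mm

11.02 mm


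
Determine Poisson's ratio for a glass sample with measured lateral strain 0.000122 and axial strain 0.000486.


Poisson's ratio: nu = lateral strain / axial strain
  nu = 0.000122 / 0.000486 = 0.251

0.251


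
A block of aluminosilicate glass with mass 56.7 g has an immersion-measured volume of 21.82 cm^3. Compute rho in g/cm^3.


Use the definition of density:
  rho = mass / volume
  rho = 56.7 / 21.82 = 2.599 g/cm^3

2.599 g/cm^3


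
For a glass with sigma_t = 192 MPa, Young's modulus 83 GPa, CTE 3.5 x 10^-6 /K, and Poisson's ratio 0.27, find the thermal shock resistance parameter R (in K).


Thermal shock resistance: R = sigma * (1 - nu) / (E * alpha)
  Numerator = 192 * (1 - 0.27) = 140.16
  Denominator = 83 * 1000 * (3.5 x 10^-6) = 0.2905
  R = 140.16 / 0.2905 = 482.5 K

482.5 K


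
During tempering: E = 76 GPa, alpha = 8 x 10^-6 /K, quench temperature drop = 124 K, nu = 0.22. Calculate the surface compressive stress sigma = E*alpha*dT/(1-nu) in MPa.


Tempering stress: sigma = E * alpha * dT / (1 - nu)
  E (MPa) = 76 * 1000 = 76000
  Numerator = 76000 * (8 x 10^-6) * 124 = 75.392
  Denominator = 1 - 0.22 = 0.78
  sigma = 75.392 / 0.78 = 96.7 MPa

96.7 MPa
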